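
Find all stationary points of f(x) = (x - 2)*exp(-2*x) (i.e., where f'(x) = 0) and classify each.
f'(x) = (5 - 2*x)*exp(-2*x)

Solve f'(x) = 0:
  f'(x) = (5 - 2*x)·exp(-2*x) and exp(-2*x) > 0 for every x, so f'(x) = 0 ⇔ 5 - 2*x = 0.
  5 - 2*x = 0.
  ⇒ x = 5/2

f''(x) = 4*(x - 3)*exp(-2*x)
Second-derivative test at each critical point:
  f''(5/2) = -0.0135 < 0 → local maximum

Critical points: x = 5/2 (local maximum)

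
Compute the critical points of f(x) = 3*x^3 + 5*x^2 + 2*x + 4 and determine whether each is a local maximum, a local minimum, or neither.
f'(x) = 9*x^2 + 10*x + 2

Solve f'(x) = 0:
  9*x^2 + 10*x + 2 = 0 has no rational roots; quadratic formula: x = (-10 ± √28)/18.
  ⇒ x = -5/9 - sqrt(7)/9 ≈ -0.8495, -5/9 + sqrt(7)/9 ≈ -0.2616

f''(x) = 18*x + 10
Second-derivative test at each critical point:
  f''(-0.8495) = -5.2915 < 0 → local maximum
  f''(-0.2616) = 5.2915 > 0 → local minimum

Critical points: x = -5/9 - sqrt(7)/9 ≈ -0.8495 (local maximum); x = -5/9 + sqrt(7)/9 ≈ -0.2616 (local minimum)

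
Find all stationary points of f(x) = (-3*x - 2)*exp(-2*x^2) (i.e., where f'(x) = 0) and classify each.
f'(x) = (4*x*(3*x + 2) - 3)*exp(-2*x^2)

Solve f'(x) = 0:
  f'(x) = (12*x^2 + 8*x - 3)·exp(-2*x^2) and exp(-2*x^2) > 0 for every x, so f'(x) = 0 ⇔ 12*x^2 + 8*x - 3 = 0.
  12*x^2 + 8*x - 3 = 0 has no rational roots; quadratic formula: x = (-8 ± √208)/24.
  ⇒ x = -sqrt(13)/6 - 1/3 ≈ -0.9343, -1/3 + sqrt(13)/6 ≈ 0.2676

f''(x) = 4*(-12*x^3 - 8*x^2 + 9*x + 2)*exp(-2*x^2)
Second-derivative test at each critical point:
  f''(-0.9343) = -2.5171 < 0 → local maximum
  f''(0.2676) = 12.4979 > 0 → local minimum

Critical points: x = -sqrt(13)/6 - 1/3 ≈ -0.9343 (local maximum); x = -1/3 + sqrt(13)/6 ≈ 0.2676 (local minimum)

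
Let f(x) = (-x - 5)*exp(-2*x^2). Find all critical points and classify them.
f'(x) = (4*x*(x + 5) - 1)*exp(-2*x^2)

Solve f'(x) = 0:
  f'(x) = (4*x^2 + 20*x - 1)·exp(-2*x^2) and exp(-2*x^2) > 0 for every x, so f'(x) = 0 ⇔ 4*x^2 + 20*x - 1 = 0.
  4*x^2 + 20*x - 1 = 0 has no rational roots; quadratic formula: x = (-20 ± √416)/8.
  ⇒ x = -sqrt(26)/2 - 5/2 ≈ -5.0495, -5/2 + sqrt(26)/2 ≈ 0.0495

f''(x) = 4*(-4*x^2*(x + 5) + 3*x + 5)*exp(-2*x^2)
Second-derivative test at each critical point:
  f''(-5.0495) = -1.454e-21 < 0 → local maximum
  f''(0.0495) = 20.2963 > 0 → local minimum

Critical points: x = -sqrt(26)/2 - 5/2 ≈ -5.0495 (local maximum); x = -5/2 + sqrt(26)/2 ≈ 0.0495 (local minimum)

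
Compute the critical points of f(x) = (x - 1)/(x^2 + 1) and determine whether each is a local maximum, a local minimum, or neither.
f'(x) = (x^2 - 2*x*(x - 1) + 1)/(x^2 + 1)^2

Solve f'(x) = 0:
  f'(x) = -(x^2 - 2*x - 1)/(x^2 + 1)^2; the denominator is positive wherever f is defined, so f'(x) = 0 ⇔ -x^2 + 2*x + 1 = 0.
  x^2 - 2*x - 1 = 0 has no rational roots; quadratic formula: x = (2 ± √8)/2.
  ⇒ x = 1 - sqrt(2) ≈ -0.4142, 1 + sqrt(2) ≈ 2.4142

f''(x) = 2*(4*x^2*(x - 1) + (1 - 3*x)*(x^2 + 1))/(x^2 + 1)^3
Second-derivative test at each critical point:
  f''(-0.4142) = 2.0607 > 0 → local minimum
  f''(2.4142) = -0.0607 < 0 → local maximum

Critical points: x = 1 - sqrt(2) ≈ -0.4142 (local minimum); x = 1 + sqrt(2) ≈ 2.4142 (local maximum)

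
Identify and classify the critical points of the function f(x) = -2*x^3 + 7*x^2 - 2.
f'(x) = 2*x*(7 - 3*x)

Solve f'(x) = 0:
  Factor: -6*x^2 + 14*x = -2*x*(3*x - 7) = 0.
  ⇒ x = 0, 7/3

f''(x) = 14 - 12*x
Second-derivative test at each critical point:
  f''(0) = 14 > 0 → local minimum
  f''(7/3) = -14 < 0 → local maximum

Critical points: x = 0 (local minimum); x = 7/3 (local maximum)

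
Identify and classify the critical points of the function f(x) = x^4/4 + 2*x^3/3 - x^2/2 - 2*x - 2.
f'(x) = x^3 + 2*x^2 - x - 2

Solve f'(x) = 0:
  Factor: x^3 + 2*x^2 - x - 2 = (x - 1)*(x + 1)*(x + 2) = 0.
  ⇒ x = -2, -1, 1

f''(x) = 3*x^2 + 4*x - 1
Second-derivative test at each critical point:
  f''(-2) = 3 > 0 → local minimum
  f''(-1) = -2 < 0 → local maximum
  f''(1) = 6 > 0 → local minimum

Critical points: x = -2 (local minimum); x = -1 (local maximum); x = 1 (local minimum)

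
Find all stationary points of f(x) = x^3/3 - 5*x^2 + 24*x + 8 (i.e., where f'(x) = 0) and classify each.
f'(x) = x^2 - 10*x + 24

Solve f'(x) = 0:
  Factor: x^2 - 10*x + 24 = (x - 6)*(x - 4) = 0.
  ⇒ x = 4, 6

f''(x) = 2*x - 10
Second-derivative test at each critical point:
  f''(4) = -2 < 0 → local maximum
  f''(6) = 2 > 0 → local minimum

Critical points: x = 4 (local maximum); x = 6 (local minimum)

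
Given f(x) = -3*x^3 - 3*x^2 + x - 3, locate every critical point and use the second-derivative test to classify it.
f'(x) = -9*x^2 - 6*x + 1

Solve f'(x) = 0:
  9*x^2 + 6*x - 1 = 0 has no rational roots; quadratic formula: x = (-6 ± √72)/18.
  ⇒ x = -sqrt(2)/3 - 1/3 ≈ -0.8047, -1/3 + sqrt(2)/3 ≈ 0.1381

f''(x) = -18*x - 6
Second-derivative test at each critical point:
  f''(-0.8047) = 8.4853 > 0 → local minimum
  f''(0.1381) = -8.4853 < 0 → local maximum

Critical points: x = -sqrt(2)/3 - 1/3 ≈ -0.8047 (local minimum); x = -1/3 + sqrt(2)/3 ≈ 0.1381 (local maximum)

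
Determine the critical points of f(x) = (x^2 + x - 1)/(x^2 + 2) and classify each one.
f'(x) = (-x^2 + 6*x + 2)/(x^4 + 4*x^2 + 4)

Solve f'(x) = 0:
  f'(x) = -(x^2 - 6*x - 2)/(x^2 + 2)^2; the denominator is positive wherever f is defined, so f'(x) = 0 ⇔ -x^2 + 6*x + 2 = 0.
  x^2 - 6*x - 2 = 0 has no rational roots; quadratic formula: x = (6 ± √44)/2.
  ⇒ x = 3 - sqrt(11) ≈ -0.3166, 3 + sqrt(11) ≈ 6.3166

f''(x) = 2*(x^3 - 9*x^2 - 6*x + 6)/(x^6 + 6*x^4 + 12*x^2 + 8)
Second-derivative test at each critical point:
  f''(-0.3166) = 1.5038 > 0 → local minimum
  f''(6.3166) = -0.0038 < 0 → local maximum

Critical points: x = 3 - sqrt(11) ≈ -0.3166 (local minimum); x = 3 + sqrt(11) ≈ 6.3166 (local maximum)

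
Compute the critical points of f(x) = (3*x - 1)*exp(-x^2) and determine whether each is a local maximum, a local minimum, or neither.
f'(x) = (-2*x*(3*x - 1) + 3)*exp(-x^2)

Solve f'(x) = 0:
  f'(x) = (-6*x^2 + 2*x + 3)·exp(-x^2) and exp(-x^2) > 0 for every x, so f'(x) = 0 ⇔ -6*x^2 + 2*x + 3 = 0.
  6*x^2 - 2*x - 3 = 0 has no rational roots; quadratic formula: x = (2 ± √76)/12.
  ⇒ x = 1/6 - sqrt(19)/6 ≈ -0.5598, 1/6 + sqrt(19)/6 ≈ 0.8931

f''(x) = 2*(2*x^2*(3*x - 1) - 9*x + 1)*exp(-x^2)
Second-derivative test at each critical point:
  f''(-0.5598) = 6.3724 > 0 → local minimum
  f''(0.8931) = -3.9261 < 0 → local maximum

Critical points: x = 1/6 - sqrt(19)/6 ≈ -0.5598 (local minimum); x = 1/6 + sqrt(19)/6 ≈ 0.8931 (local maximum)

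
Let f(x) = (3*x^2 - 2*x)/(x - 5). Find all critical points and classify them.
f'(x) = (3*x^2 - 30*x + 10)/(x^2 - 10*x + 25)

Solve f'(x) = 0:
  f'(x) = (3*x^2 - 30*x + 10)/(x - 5)^2; the denominator is positive wherever f is defined, so f'(x) = 0 ⇔ 3*x^2 - 30*x + 10 = 0.
  3*x^2 - 30*x + 10 = 0 has no rational roots; quadratic formula: x = (30 ± √780)/6.
  ⇒ x = 5 - sqrt(195)/3 ≈ 0.3453, sqrt(195)/3 + 5 ≈ 9.6547

f''(x) = 130/(x^3 - 15*x^2 + 75*x - 125)
Second-derivative test at each critical point:
  f''(0.3453) = -1.2890 < 0 → local maximum
  f''(9.6547) = 1.2890 > 0 → local minimum

Critical points: x = 5 - sqrt(195)/3 ≈ 0.3453 (local maximum); x = sqrt(195)/3 + 5 ≈ 9.6547 (local minimum)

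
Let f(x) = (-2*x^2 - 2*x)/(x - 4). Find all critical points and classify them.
f'(x) = 2*(-x^2 + 8*x + 4)/(x^2 - 8*x + 16)

Solve f'(x) = 0:
  f'(x) = -2*(x^2 - 8*x - 4)/(x - 4)^2; the denominator is positive wherever f is defined, so f'(x) = 0 ⇔ -2*x^2 + 16*x + 8 = 0.
  Factor: -2*x^2 + 16*x + 8 = -2*(x^2 - 8*x - 4); x^2 - 8*x - 4 = 0 has no rational roots; quadratic formula: x = (8 ± √80)/2.
  ⇒ x = 4 - 2*sqrt(5) ≈ -0.4721, 4 + 2*sqrt(5) ≈ 8.4721

f''(x) = -80/(x^3 - 12*x^2 + 48*x - 64)
Second-derivative test at each critical point:
  f''(-0.4721) = 0.8944 > 0 → local minimum
  f''(8.4721) = -0.8944 < 0 → local maximum

Critical points: x = 4 - 2*sqrt(5) ≈ -0.4721 (local minimum); x = 4 + 2*sqrt(5) ≈ 8.4721 (local maximum)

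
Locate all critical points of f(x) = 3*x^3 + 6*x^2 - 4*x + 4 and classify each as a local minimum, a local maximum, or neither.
f'(x) = 9*x^2 + 12*x - 4

Solve f'(x) = 0:
  9*x^2 + 12*x - 4 = 0 has no rational roots; quadratic formula: x = (-12 ± √288)/18.
  ⇒ x = -2*sqrt(2)/3 - 2/3 ≈ -1.6095, -2/3 + 2*sqrt(2)/3 ≈ 0.2761

f''(x) = 18*x + 12
Second-derivative test at each critical point:
  f''(-1.6095) = -16.9706 < 0 → local maximum
  f''(0.2761) = 16.9706 > 0 → local minimum

Critical points: x = -2*sqrt(2)/3 - 2/3 ≈ -1.6095 (local maximum); x = -2/3 + 2*sqrt(2)/3 ≈ 0.2761 (local minimum)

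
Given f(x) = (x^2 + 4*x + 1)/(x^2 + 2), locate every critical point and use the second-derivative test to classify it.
f'(x) = 2*(-2*x^2 + x + 4)/(x^4 + 4*x^2 + 4)

Solve f'(x) = 0:
  f'(x) = -2*(2*x^2 - x - 4)/(x^2 + 2)^2; the denominator is positive wherever f is defined, so f'(x) = 0 ⇔ -4*x^2 + 2*x + 8 = 0.
  Factor: -4*x^2 + 2*x + 8 = -2*(2*x^2 - x - 4); 2*x^2 - x - 4 = 0 has no rational roots; quadratic formula: x = (1 ± √33)/4.
  ⇒ x = 1/4 - sqrt(33)/4 ≈ -1.1861, 1/4 + sqrt(33)/4 ≈ 1.6861

f''(x) = 2*(4*x^3 - 3*x^2 - 24*x + 2)/(x^6 + 6*x^4 + 12*x^2 + 8)
Second-derivative test at each critical point:
  f''(-1.1861) = 0.9898 > 0 → local minimum
  f''(1.6861) = -0.4898 < 0 → local maximum

Critical points: x = 1/4 - sqrt(33)/4 ≈ -1.1861 (local minimum); x = 1/4 + sqrt(33)/4 ≈ 1.6861 (local maximum)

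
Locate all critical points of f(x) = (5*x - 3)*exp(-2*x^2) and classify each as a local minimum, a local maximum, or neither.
f'(x) = (-4*x*(5*x - 3) + 5)*exp(-2*x^2)

Solve f'(x) = 0:
  f'(x) = (-20*x^2 + 12*x + 5)·exp(-2*x^2) and exp(-2*x^2) > 0 for every x, so f'(x) = 0 ⇔ -20*x^2 + 12*x + 5 = 0.
  20*x^2 - 12*x - 5 = 0 has no rational roots; quadratic formula: x = (12 ± √544)/40.
  ⇒ x = 3/10 - sqrt(34)/10 ≈ -0.2831, 3/10 + sqrt(34)/10 ≈ 0.8831

f''(x) = 4*(4*x^2*(5*x - 3) - 15*x + 3)*exp(-2*x^2)
Second-derivative test at each critical point:
  f''(-0.2831) = 19.8696 > 0 → local minimum
  f''(0.8831) = -4.9026 < 0 → local maximum

Critical points: x = 3/10 - sqrt(34)/10 ≈ -0.2831 (local minimum); x = 3/10 + sqrt(34)/10 ≈ 0.8831 (local maximum)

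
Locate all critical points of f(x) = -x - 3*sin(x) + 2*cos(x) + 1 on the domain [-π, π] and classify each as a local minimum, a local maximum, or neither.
f'(x) = -2*sin(x) - 3*cos(x) - 1

Solve f'(x) = 0 on [-π, π]:
  f'(x) = 0 ⇔ -2*sin(x) - 3*cos(x) = 1. Write the left side as R·cos(x + φ) with R = √((-3)² + 2²) = sqrt(13), cos φ = -3*sqrt(13)/13, sin φ = 2*sqrt(13)/13; then cos(x + φ) = sqrt(13)/13. Solve for x and keep the solutions lying in [-π, π].
  ⇒ x = atan((-6*sqrt(3) - 2)/(-3 + 4*sqrt(3))) ≈ -1.2638, atan((-2 + 6*sqrt(3))/(-4*sqrt(3) - 3)) + pi ≈ 2.4398

f''(x) = 3*sin(x) - 2*cos(x)
Second-derivative test at each critical point:
  f''(-1.2638) = -3.4641 < 0 → local maximum
  f''(2.4398) = 3.4641 > 0 → local minimum

Critical points: x = atan((-6*sqrt(3) - 2)/(-3 + 4*sqrt(3))) ≈ -1.2638 (local maximum); x = atan((-2 + 6*sqrt(3))/(-4*sqrt(3) - 3)) + pi ≈ 2.4398 (local minimum)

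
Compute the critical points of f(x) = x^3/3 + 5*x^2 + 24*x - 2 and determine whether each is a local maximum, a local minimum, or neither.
f'(x) = x^2 + 10*x + 24

Solve f'(x) = 0:
  Factor: x^2 + 10*x + 24 = (x + 4)*(x + 6) = 0.
  ⇒ x = -6, -4

f''(x) = 2*x + 10
Second-derivative test at each critical point:
  f''(-6) = -2 < 0 → local maximum
  f''(-4) = 2 > 0 → local minimum

Critical points: x = -6 (local maximum); x = -4 (local minimum)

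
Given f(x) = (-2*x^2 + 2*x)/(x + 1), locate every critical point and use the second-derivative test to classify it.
f'(x) = 2*(-x^2 - 2*x + 1)/(x^2 + 2*x + 1)

Solve f'(x) = 0:
  f'(x) = -2*(x^2 + 2*x - 1)/(x + 1)^2; the denominator is positive wherever f is defined, so f'(x) = 0 ⇔ -2*x^2 - 4*x + 2 = 0.
  Factor: -2*x^2 - 4*x + 2 = -2*(x^2 + 2*x - 1); x^2 + 2*x - 1 = 0 has no rational roots; quadratic formula: x = (-2 ± √8)/2.
  ⇒ x = -sqrt(2) - 1 ≈ -2.4142, -1 + sqrt(2) ≈ 0.4142

f''(x) = -8/(x^3 + 3*x^2 + 3*x + 1)
Second-derivative test at each critical point:
  f''(-2.4142) = 2.8284 > 0 → local minimum
  f''(0.4142) = -2.8284 < 0 → local maximum

Critical points: x = -sqrt(2) - 1 ≈ -2.4142 (local minimum); x = -1 + sqrt(2) ≈ 0.4142 (local maximum)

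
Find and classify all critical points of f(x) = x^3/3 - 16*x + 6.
f'(x) = x^2 - 16

Solve f'(x) = 0:
  Factor: x^2 - 16 = (x - 4)*(x + 4) = 0.
  ⇒ x = -4, 4

f''(x) = 2*x
Second-derivative test at each critical point:
  f''(-4) = -8 < 0 → local maximum
  f''(4) = 8 > 0 → local minimum

Critical points: x = -4 (local maximum); x = 4 (local minimum)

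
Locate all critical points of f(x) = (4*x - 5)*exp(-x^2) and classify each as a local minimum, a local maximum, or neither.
f'(x) = 2*(-x*(4*x - 5) + 2)*exp(-x^2)

Solve f'(x) = 0:
  f'(x) = (-8*x^2 + 10*x + 4)·exp(-x^2) and exp(-x^2) > 0 for every x, so f'(x) = 0 ⇔ -8*x^2 + 10*x + 4 = 0.
  Factor: -8*x^2 + 10*x + 4 = -2*(4*x^2 - 5*x - 2); 4*x^2 - 5*x - 2 = 0 has no rational roots; quadratic formula: x = (5 ± √57)/8.
  ⇒ x = 5/8 - sqrt(57)/8 ≈ -0.3187, 5/8 + sqrt(57)/8 ≈ 1.5687

f''(x) = 2*(2*x^2*(4*x - 5) - 12*x + 5)*exp(-x^2)
Second-derivative test at each critical point:
  f''(-0.3187) = 13.6411 > 0 → local minimum
  f''(1.5687) = -1.2889 < 0 → local maximum

Critical points: x = 5/8 - sqrt(57)/8 ≈ -0.3187 (local minimum); x = 5/8 + sqrt(57)/8 ≈ 1.5687 (local maximum)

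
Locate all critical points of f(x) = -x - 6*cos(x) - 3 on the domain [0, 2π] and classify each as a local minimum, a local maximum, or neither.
f'(x) = 6*sin(x) - 1

Solve f'(x) = 0 on [0, 2π]:
  f'(x) = 0 ⇔ sin(x) = 1/6, i.e. x = arcsin(1/6) + 2nπ or x = π − arcsin(1/6) + 2nπ; keep the solutions lying in [0, 2π].
  ⇒ x = asin(1/6) ≈ 0.1674, pi - asin(1/6) ≈ 2.9741

f''(x) = 6*cos(x)
Second-derivative test at each critical point:
  f''(0.1674) = 5.9161 > 0 → local minimum
  f''(2.9741) = -5.9161 < 0 → local maximum

Critical points: x = asin(1/6) ≈ 0.1674 (local minimum); x = pi - asin(1/6) ≈ 2.9741 (local maximum)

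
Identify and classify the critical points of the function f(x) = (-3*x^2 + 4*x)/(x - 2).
f'(x) = (-3*x^2 + 12*x - 8)/(x^2 - 4*x + 4)

Solve f'(x) = 0:
  f'(x) = -(3*x^2 - 12*x + 8)/(x - 2)^2; the denominator is positive wherever f is defined, so f'(x) = 0 ⇔ -3*x^2 + 12*x - 8 = 0.
  3*x^2 - 12*x + 8 = 0 has no rational roots; quadratic formula: x = (12 ± √48)/6.
  ⇒ x = 2 - 2*sqrt(3)/3 ≈ 0.8453, 2*sqrt(3)/3 + 2 ≈ 3.1547

f''(x) = -8/(x^3 - 6*x^2 + 12*x - 8)
Second-derivative test at each critical point:
  f''(0.8453) = 5.1962 > 0 → local minimum
  f''(3.1547) = -5.1962 < 0 → local maximum

Critical points: x = 2 - 2*sqrt(3)/3 ≈ 0.8453 (local minimum); x = 2*sqrt(3)/3 + 2 ≈ 3.1547 (local maximum)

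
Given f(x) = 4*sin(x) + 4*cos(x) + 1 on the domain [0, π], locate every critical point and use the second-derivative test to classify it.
f'(x) = 4*sqrt(2)*cos(x + pi/4)

Solve f'(x) = 0 on [0, π]:
  f'(x) = 0 ⇔ 4*cos(x) = 4*sin(x) ⇔ tan(x) = 1, i.e. x = arctan(1) + nπ; keep the solutions lying in [0, π].
  ⇒ x = pi/4 ≈ 0.7854

f''(x) = -4*sqrt(2)*sin(x + pi/4)
Second-derivative test at each critical point:
  f''(0.7854) = -5.6569 < 0 → local maximum

Critical points: x = pi/4 ≈ 0.7854 (local maximum)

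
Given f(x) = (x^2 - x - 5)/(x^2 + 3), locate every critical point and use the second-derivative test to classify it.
f'(x) = (x^2 + 16*x - 3)/(x^4 + 6*x^2 + 9)

Solve f'(x) = 0:
  f'(x) = (x^2 + 16*x - 3)/(x^2 + 3)^2; the denominator is positive wherever f is defined, so f'(x) = 0 ⇔ x^2 + 16*x - 3 = 0.
  x^2 + 16*x - 3 = 0 has no rational roots; quadratic formula: x = (-16 ± √268)/2.
  ⇒ x = -sqrt(67) - 8 ≈ -16.1854, -8 + sqrt(67) ≈ 0.1854

f''(x) = 2*(-x^3 - 24*x^2 + 9*x + 24)/(x^6 + 9*x^4 + 27*x^2 + 27)
Second-derivative test at each critical point:
  f''(-16.1854) = -2.332e-04 < 0 → local maximum
  f''(0.1854) = 1.7780 > 0 → local minimum

Critical points: x = -sqrt(67) - 8 ≈ -16.1854 (local maximum); x = -8 + sqrt(67) ≈ 0.1854 (local minimum)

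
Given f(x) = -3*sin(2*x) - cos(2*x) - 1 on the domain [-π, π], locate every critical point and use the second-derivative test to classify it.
f'(x) = 2*sin(2*x) - 6*cos(2*x)

Solve f'(x) = 0 on [-π, π]:
  f'(x) = 0 ⇔ -3*cos(2*x) = -sin(2*x) ⇔ tan(2*x) = 3, i.e. 2*x = arctan(3) + nπ; keep the solutions lying in [-π, π].
  ⇒ x = -pi + atan(3)/2 ≈ -2.5171, -pi/2 + atan(3)/2 ≈ -0.9463, atan(3)/2 ≈ 0.6245, atan(3)/2 + pi/2 ≈ 2.1953

f''(x) = 12*sin(2*x) + 4*cos(2*x)
Second-derivative test at each critical point:
  f''(-2.5171) = 12.6491 > 0 → local minimum
  f''(-0.9463) = -12.6491 < 0 → local maximum
  f''(0.6245) = 12.6491 > 0 → local minimum
  f''(2.1953) = -12.6491 < 0 → local maximum

Critical points: x = -pi + atan(3)/2 ≈ -2.5171 (local minimum); x = -pi/2 + atan(3)/2 ≈ -0.9463 (local maximum); x = atan(3)/2 ≈ 0.6245 (local minimum); x = atan(3)/2 + pi/2 ≈ 2.1953 (local maximum)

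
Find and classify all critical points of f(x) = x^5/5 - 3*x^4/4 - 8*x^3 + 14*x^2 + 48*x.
f'(x) = x^4 - 3*x^3 - 24*x^2 + 28*x + 48

Solve f'(x) = 0:
  Factor: x^4 - 3*x^3 - 24*x^2 + 28*x + 48 = (x - 6)*(x - 2)*(x + 1)*(x + 4) = 0.
  ⇒ x = -4, -1, 2, 6

f''(x) = 4*x^3 - 9*x^2 - 48*x + 28
Second-derivative test at each critical point:
  f''(-4) = -180 < 0 → local maximum
  f''(-1) = 63 > 0 → local minimum
  f''(2) = -72 < 0 → local maximum
  f''(6) = 280 > 0 → local minimum

Critical points: x = -4 (local maximum); x = -1 (local minimum); x = 2 (local maximum); x = 6 (local minimum)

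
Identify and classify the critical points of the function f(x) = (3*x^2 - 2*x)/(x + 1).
f'(x) = (3*x^2 + 6*x - 2)/(x^2 + 2*x + 1)

Solve f'(x) = 0:
  f'(x) = (3*x^2 + 6*x - 2)/(x + 1)^2; the denominator is positive wherever f is defined, so f'(x) = 0 ⇔ 3*x^2 + 6*x - 2 = 0.
  3*x^2 + 6*x - 2 = 0 has no rational roots; quadratic formula: x = (-6 ± √60)/6.
  ⇒ x = -sqrt(15)/3 - 1 ≈ -2.2910, -1 + sqrt(15)/3 ≈ 0.2910

f''(x) = 10/(x^3 + 3*x^2 + 3*x + 1)
Second-derivative test at each critical point:
  f''(-2.2910) = -4.6476 < 0 → local maximum
  f''(0.2910) = 4.6476 > 0 → local minimum

Critical points: x = -sqrt(15)/3 - 1 ≈ -2.2910 (local maximum); x = -1 + sqrt(15)/3 ≈ 0.2910 (local minimum)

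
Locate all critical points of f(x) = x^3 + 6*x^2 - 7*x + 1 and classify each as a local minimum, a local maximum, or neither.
f'(x) = 3*x^2 + 12*x - 7

Solve f'(x) = 0:
  3*x^2 + 12*x - 7 = 0 has no rational roots; quadratic formula: x = (-12 ± √228)/6.
  ⇒ x = -sqrt(57)/3 - 2 ≈ -4.5166, -2 + sqrt(57)/3 ≈ 0.5166

f''(x) = 6*x + 12
Second-derivative test at each critical point:
  f''(-4.5166) = -15.0997 < 0 → local maximum
  f''(0.5166) = 15.0997 > 0 → local minimum

Critical points: x = -sqrt(57)/3 - 2 ≈ -4.5166 (local maximum); x = -2 + sqrt(57)/3 ≈ 0.5166 (local minimum)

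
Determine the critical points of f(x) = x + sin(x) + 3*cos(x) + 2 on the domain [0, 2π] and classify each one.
f'(x) = -3*sin(x) + cos(x) + 1

Solve f'(x) = 0 on [0, 2π]:
  f'(x) = 0 ⇔ -3*sin(x) + cos(x) = -1. Write the left side as R·cos(x + φ) with R = √(1² + 3²) = sqrt(10), cos φ = sqrt(10)/10, sin φ = 3*sqrt(10)/10; then cos(x + φ) = -sqrt(10)/10. Solve for x and keep the solutions lying in [0, 2π].
  ⇒ x = atan(3/4) ≈ 0.6435, pi ≈ 3.1416

f''(x) = -sin(x) - 3*cos(x)
Second-derivative test at each critical point:
  f''(0.6435) = -3 < 0 → local maximum
  f''(3.1416) = 3 > 0 → local minimum

Critical points: x = atan(3/4) ≈ 0.6435 (local maximum); x = pi ≈ 3.1416 (local minimum)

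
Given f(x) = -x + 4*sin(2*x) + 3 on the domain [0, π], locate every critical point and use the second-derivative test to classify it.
f'(x) = 8*cos(2*x) - 1

Solve f'(x) = 0 on [0, π]:
  f'(x) = 0 ⇔ cos(2*x) = 1/8, i.e. 2*x = ±arccos(1/8) + 2nπ; keep the solutions lying in [0, π].
  ⇒ x = acos(1/8)/2 ≈ 0.7227, pi - acos(1/8)/2 ≈ 2.4189

f''(x) = -16*sin(2*x)
Second-derivative test at each critical point:
  f''(0.7227) = -15.8745 < 0 → local maximum
  f''(2.4189) = 15.8745 > 0 → local minimum

Critical points: x = acos(1/8)/2 ≈ 0.7227 (local maximum); x = pi - acos(1/8)/2 ≈ 2.4189 (local minimum)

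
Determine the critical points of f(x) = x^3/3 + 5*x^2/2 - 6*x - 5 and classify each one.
f'(x) = x^2 + 5*x - 6

Solve f'(x) = 0:
  Factor: x^2 + 5*x - 6 = (x - 1)*(x + 6) = 0.
  ⇒ x = -6, 1

f''(x) = 2*x + 5
Second-derivative test at each critical point:
  f''(-6) = -7 < 0 → local maximum
  f''(1) = 7 > 0 → local minimum

Critical points: x = -6 (local maximum); x = 1 (local minimum)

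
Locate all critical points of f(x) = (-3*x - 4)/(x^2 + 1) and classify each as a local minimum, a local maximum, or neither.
f'(x) = (3*x^2 + 8*x - 3)/(x^4 + 2*x^2 + 1)

Solve f'(x) = 0:
  f'(x) = (x + 3)*(3*x - 1)/(x^2 + 1)^2; the denominator is positive wherever f is defined, so f'(x) = 0 ⇔ 3*x^2 + 8*x - 3 = 0.
  Factor: 3*x^2 + 8*x - 3 = (x + 3)*(3*x - 1) = 0.
  ⇒ x = -3, 1/3

f''(x) = 2*(-4*x^2*(3*x + 4) + (9*x + 4)*(x^2 + 1))/(x^2 + 1)^3
Second-derivative test at each critical point:
  f''(-3) = -1/10 < 0 → local maximum
  f''(1/3) = 81/10 > 0 → local minimum

Critical points: x = -3 (local maximum); x = 1/3 (local minimum)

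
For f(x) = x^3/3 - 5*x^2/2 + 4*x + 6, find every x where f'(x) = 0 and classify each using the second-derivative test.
f'(x) = x^2 - 5*x + 4

Solve f'(x) = 0:
  Factor: x^2 - 5*x + 4 = (x - 4)*(x - 1) = 0.
  ⇒ x = 1, 4

f''(x) = 2*x - 5
Second-derivative test at each critical point:
  f''(1) = -3 < 0 → local maximum
  f''(4) = 3 > 0 → local minimum

Critical points: x = 1 (local maximum); x = 4 (local minimum)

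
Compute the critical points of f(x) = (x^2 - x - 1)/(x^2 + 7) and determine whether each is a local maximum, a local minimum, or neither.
f'(x) = (x^2 + 16*x - 7)/(x^4 + 14*x^2 + 49)

Solve f'(x) = 0:
  f'(x) = (x^2 + 16*x - 7)/(x^2 + 7)^2; the denominator is positive wherever f is defined, so f'(x) = 0 ⇔ x^2 + 16*x - 7 = 0.
  x^2 + 16*x - 7 = 0 has no rational roots; quadratic formula: x = (-16 ± √284)/2.
  ⇒ x = -sqrt(71) - 8 ≈ -16.4261, -8 + sqrt(71) ≈ 0.4261

f''(x) = 2*(-x^3 - 24*x^2 + 21*x + 56)/(x^6 + 21*x^4 + 147*x^2 + 343)
Second-derivative test at each critical point:
  f''(-16.4261) = -2.199e-04 < 0 → local maximum
  f''(0.4261) = 0.3268 > 0 → local minimum

Critical points: x = -sqrt(71) - 8 ≈ -16.4261 (local maximum); x = -8 + sqrt(71) ≈ 0.4261 (local minimum)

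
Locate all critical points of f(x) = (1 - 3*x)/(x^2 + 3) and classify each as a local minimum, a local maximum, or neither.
f'(x) = (3*x^2 - 2*x - 9)/(x^4 + 6*x^2 + 9)

Solve f'(x) = 0:
  f'(x) = (3*x^2 - 2*x - 9)/(x^2 + 3)^2; the denominator is positive wherever f is defined, so f'(x) = 0 ⇔ 3*x^2 - 2*x - 9 = 0.
  3*x^2 - 2*x - 9 = 0 has no rational roots; quadratic formula: x = (2 ± √112)/6.
  ⇒ x = 1/3 - 2*sqrt(7)/3 ≈ -1.4305, 1/3 + 2*sqrt(7)/3 ≈ 2.0972

f''(x) = 2*(4*x^2*(1 - 3*x) + (9*x - 1)*(x^2 + 3))/(x^2 + 3)^3
Second-derivative test at each critical point:
  f''(-1.4305) = -0.4156 < 0 → local maximum
  f''(2.0972) = 0.1934 > 0 → local minimum

Critical points: x = 1/3 - 2*sqrt(7)/3 ≈ -1.4305 (local maximum); x = 1/3 + 2*sqrt(7)/3 ≈ 2.0972 (local minimum)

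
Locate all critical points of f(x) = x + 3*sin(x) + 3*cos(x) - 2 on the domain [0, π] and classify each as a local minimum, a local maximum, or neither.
f'(x) = 3*sqrt(2)*cos(x + pi/4) + 1

Solve f'(x) = 0 on [0, π]:
  f'(x) = 0 ⇔ -3*sin(x) + 3*cos(x) = -1. Write the left side as R·cos(x + φ) with R = √(3² + 3²) = 3*sqrt(2), cos φ = sqrt(2)/2, sin φ = sqrt(2)/2; then cos(x + φ) = -sqrt(2)/6. Solve for x and keep the solutions lying in [0, π].
  ⇒ x = atan((1 + sqrt(17))/(-1 + sqrt(17))) ≈ 1.0233

f''(x) = -3*sqrt(2)*sin(x + pi/4)
Second-derivative test at each critical point:
  f''(1.0233) = -4.1231 < 0 → local maximum

Critical points: x = atan((1 + sqrt(17))/(-1 + sqrt(17))) ≈ 1.0233 (local maximum)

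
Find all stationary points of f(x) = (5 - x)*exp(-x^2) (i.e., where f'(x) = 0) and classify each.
f'(x) = (2*x*(x - 5) - 1)*exp(-x^2)

Solve f'(x) = 0:
  f'(x) = (2*x^2 - 10*x - 1)·exp(-x^2) and exp(-x^2) > 0 for every x, so f'(x) = 0 ⇔ 2*x^2 - 10*x - 1 = 0.
  2*x^2 - 10*x - 1 = 0 has no rational roots; quadratic formula: x = (10 ± √108)/4.
  ⇒ x = 5/2 - 3*sqrt(3)/2 ≈ -0.0981, 5/2 + 3*sqrt(3)/2 ≈ 5.0981

f''(x) = 2*(2*x^2*(5 - x) + 3*x - 5)*exp(-x^2)
Second-derivative test at each critical point:
  f''(-0.0981) = -10.2928 < 0 → local maximum
  f''(5.0981) = 5.361e-11 > 0 → local minimum

Critical points: x = 5/2 - 3*sqrt(3)/2 ≈ -0.0981 (local maximum); x = 5/2 + 3*sqrt(3)/2 ≈ 5.0981 (local minimum)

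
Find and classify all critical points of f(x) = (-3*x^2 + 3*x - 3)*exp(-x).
f'(x) = 3*(x^2 - 3*x + 2)*exp(-x)

Solve f'(x) = 0:
  f'(x) = (3*x^2 - 9*x + 6)·exp(-x) and exp(-x) > 0 for every x, so f'(x) = 0 ⇔ 3*x^2 - 9*x + 6 = 0.
  Factor: 3*x^2 - 9*x + 6 = 3*(x - 2)*(x - 1) = 0.
  ⇒ x = 1, 2

f''(x) = 3*(-x^2 + 5*x - 5)*exp(-x)
Second-derivative test at each critical point:
  f''(1) = -1.1036 < 0 → local maximum
  f''(2) = 0.4060 > 0 → local minimum

Critical points: x = 1 (local maximum); x = 2 (local minimum)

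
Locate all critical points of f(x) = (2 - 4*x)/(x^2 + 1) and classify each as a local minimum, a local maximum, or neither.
f'(x) = 4*(x^2 - x - 1)/(x^4 + 2*x^2 + 1)

Solve f'(x) = 0:
  f'(x) = 4*(x^2 - x - 1)/(x^2 + 1)^2; the denominator is positive wherever f is defined, so f'(x) = 0 ⇔ 4*x^2 - 4*x - 4 = 0.
  Factor: 4*x^2 - 4*x - 4 = 4*(x^2 - x - 1); x^2 - x - 1 = 0 has no rational roots; quadratic formula: x = (1 ± √5)/2.
  ⇒ x = 1/2 - sqrt(5)/2 ≈ -0.6180, 1/2 + sqrt(5)/2 ≈ 1.6180

f''(x) = 4*(4*x^2*(1 - 2*x) + (6*x - 1)*(x^2 + 1))/(x^2 + 1)^3
Second-derivative test at each critical point:
  f''(-0.6180) = -4.6833 < 0 → local maximum
  f''(1.6180) = 0.6833 > 0 → local minimum

Critical points: x = 1/2 - sqrt(5)/2 ≈ -0.6180 (local maximum); x = 1/2 + sqrt(5)/2 ≈ 1.6180 (local minimum)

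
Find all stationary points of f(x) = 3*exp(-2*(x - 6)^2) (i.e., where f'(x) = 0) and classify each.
f'(x) = 12*(6 - x)*exp(-2*(x - 6)^2)

Solve f'(x) = 0:
  f'(x) = (72 - 12*x)·exp(-2*(x - 6)^2) and exp(-2*(x - 6)^2) > 0 for every x, so f'(x) = 0 ⇔ 72 - 12*x = 0.
  Factor: 72 - 12*x = -12*(x - 6) = 0.
  ⇒ x = 6

f''(x) = 12*(4*(x - 6)^2 - 1)*exp(-2*(x - 6)^2)
Second-derivative test at each critical point:
  f''(6) = -12 < 0 → local maximum

Critical points: x = 6 (local maximum)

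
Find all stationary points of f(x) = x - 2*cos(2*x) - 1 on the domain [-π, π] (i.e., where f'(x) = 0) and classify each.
f'(x) = 4*sin(2*x) + 1

Solve f'(x) = 0 on [-π, π]:
  f'(x) = 0 ⇔ sin(2*x) = -1/4, i.e. 2*x = arcsin(-1/4) + 2nπ or 2*x = π − arcsin(-1/4) + 2nπ; keep the solutions lying in [-π, π].
  ⇒ x = -pi/2 + asin(1/4)/2 ≈ -1.4445, -asin(1/4)/2 ≈ -0.1263, asin(1/4)/2 + pi/2 ≈ 1.6971, pi - asin(1/4)/2 ≈ 3.0153

f''(x) = 8*cos(2*x)
Second-derivative test at each critical point:
  f''(-1.4445) = -7.7460 < 0 → local maximum
  f''(-0.1263) = 7.7460 > 0 → local minimum
  f''(1.6971) = -7.7460 < 0 → local maximum
  f''(3.0153) = 7.7460 > 0 → local minimum

Critical points: x = -pi/2 + asin(1/4)/2 ≈ -1.4445 (local maximum); x = -asin(1/4)/2 ≈ -0.1263 (local minimum); x = asin(1/4)/2 + pi/2 ≈ 1.6971 (local maximum); x = pi - asin(1/4)/2 ≈ 3.0153 (local minimum)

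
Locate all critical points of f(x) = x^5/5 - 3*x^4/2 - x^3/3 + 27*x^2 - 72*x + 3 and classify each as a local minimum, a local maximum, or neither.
f'(x) = x^4 - 6*x^3 - x^2 + 54*x - 72

Solve f'(x) = 0:
  Factor: x^4 - 6*x^3 - x^2 + 54*x - 72 = (x - 4)*(x - 3)*(x - 2)*(x + 3) = 0.
  ⇒ x = -3, 2, 3, 4

f''(x) = 4*x^3 - 18*x^2 - 2*x + 54
Second-derivative test at each critical point:
  f''(-3) = -210 < 0 → local maximum
  f''(2) = 10 > 0 → local minimum
  f''(3) = -6 < 0 → local maximum
  f''(4) = 14 > 0 → local minimum

Critical points: x = -3 (local maximum); x = 2 (local minimum); x = 3 (local maximum); x = 4 (local minimum)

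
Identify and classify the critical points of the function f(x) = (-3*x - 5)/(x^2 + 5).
f'(x) = (3*x^2 + 10*x - 15)/(x^4 + 10*x^2 + 25)

Solve f'(x) = 0:
  f'(x) = (3*x^2 + 10*x - 15)/(x^2 + 5)^2; the denominator is positive wherever f is defined, so f'(x) = 0 ⇔ 3*x^2 + 10*x - 15 = 0.
  3*x^2 + 10*x - 15 = 0 has no rational roots; quadratic formula: x = (-10 ± √280)/6.
  ⇒ x = -sqrt(70)/3 - 5/3 ≈ -4.4555, -5/3 + sqrt(70)/3 ≈ 1.1222

f''(x) = 2*(-4*x^2*(3*x + 5) + (9*x + 5)*(x^2 + 5))/(x^2 + 5)^3
Second-derivative test at each critical point:
  f''(-4.4555) = -0.0271 < 0 → local maximum
  f''(1.1222) = 0.4271 > 0 → local minimum

Critical points: x = -sqrt(70)/3 - 5/3 ≈ -4.4555 (local maximum); x = -5/3 + sqrt(70)/3 ≈ 1.1222 (local minimum)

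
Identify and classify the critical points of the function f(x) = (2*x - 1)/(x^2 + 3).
f'(x) = 2*(-x^2 + x + 3)/(x^4 + 6*x^2 + 9)

Solve f'(x) = 0:
  f'(x) = -2*(x^2 - x - 3)/(x^2 + 3)^2; the denominator is positive wherever f is defined, so f'(x) = 0 ⇔ -2*x^2 + 2*x + 6 = 0.
  Factor: -2*x^2 + 2*x + 6 = -2*(x^2 - x - 3); x^2 - x - 3 = 0 has no rational roots; quadratic formula: x = (1 ± √13)/2.
  ⇒ x = 1/2 - sqrt(13)/2 ≈ -1.3028, 1/2 + sqrt(13)/2 ≈ 2.3028

f''(x) = 2*(4*x^2*(2*x - 1) + (1 - 6*x)*(x^2 + 3))/(x^2 + 3)^3
Second-derivative test at each critical point:
  f''(-1.3028) = 0.3268 > 0 → local minimum
  f''(2.3028) = -0.1046 < 0 → local maximum

Critical points: x = 1/2 - sqrt(13)/2 ≈ -1.3028 (local minimum); x = 1/2 + sqrt(13)/2 ≈ 2.3028 (local maximum)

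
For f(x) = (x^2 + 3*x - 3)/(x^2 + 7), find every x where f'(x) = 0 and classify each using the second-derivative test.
f'(x) = (-3*x^2 + 20*x + 21)/(x^4 + 14*x^2 + 49)

Solve f'(x) = 0:
  f'(x) = -(3*x^2 - 20*x - 21)/(x^2 + 7)^2; the denominator is positive wherever f is defined, so f'(x) = 0 ⇔ -3*x^2 + 20*x + 21 = 0.
  3*x^2 - 20*x - 21 = 0 has no rational roots; quadratic formula: x = (20 ± √652)/6.
  ⇒ x = 10/3 - sqrt(163)/3 ≈ -0.9224, 10/3 + sqrt(163)/3 ≈ 7.5890

f''(x) = 2*(3*x^3 - 30*x^2 - 63*x + 70)/(x^6 + 21*x^4 + 147*x^2 + 343)
Second-derivative test at each critical point:
  f''(-0.9224) = 0.4143 > 0 → local minimum
  f''(7.5890) = -0.0061 < 0 → local maximum

Critical points: x = 10/3 - sqrt(163)/3 ≈ -0.9224 (local minimum); x = 10/3 + sqrt(163)/3 ≈ 7.5890 (local maximum)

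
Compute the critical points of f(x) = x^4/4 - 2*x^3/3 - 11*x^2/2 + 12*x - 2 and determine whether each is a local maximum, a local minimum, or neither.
f'(x) = x^3 - 2*x^2 - 11*x + 12

Solve f'(x) = 0:
  Factor: x^3 - 2*x^2 - 11*x + 12 = (x - 4)*(x - 1)*(x + 3) = 0.
  ⇒ x = -3, 1, 4

f''(x) = 3*x^2 - 4*x - 11
Second-derivative test at each critical point:
  f''(-3) = 28 > 0 → local minimum
  f''(1) = -12 < 0 → local maximum
  f''(4) = 21 > 0 → local minimum

Critical points: x = -3 (local minimum); x = 1 (local maximum); x = 4 (local minimum)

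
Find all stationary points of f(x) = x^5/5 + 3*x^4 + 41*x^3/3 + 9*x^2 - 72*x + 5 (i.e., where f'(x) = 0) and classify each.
f'(x) = x^4 + 12*x^3 + 41*x^2 + 18*x - 72

Solve f'(x) = 0:
  Factor: x^4 + 12*x^3 + 41*x^2 + 18*x - 72 = (x - 1)*(x + 3)*(x + 4)*(x + 6) = 0.
  ⇒ x = -6, -4, -3, 1

f''(x) = 4*x^3 + 36*x^2 + 82*x + 18
Second-derivative test at each critical point:
  f''(-6) = -42 < 0 → local maximum
  f''(-4) = 10 > 0 → local minimum
  f''(-3) = -12 < 0 → local maximum
  f''(1) = 140 > 0 → local minimum

Critical points: x = -6 (local maximum); x = -4 (local minimum); x = -3 (local maximum); x = 1 (local minimum)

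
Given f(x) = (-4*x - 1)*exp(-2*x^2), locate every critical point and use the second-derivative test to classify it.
f'(x) = 4*(x*(4*x + 1) - 1)*exp(-2*x^2)

Solve f'(x) = 0:
  f'(x) = (16*x^2 + 4*x - 4)·exp(-2*x^2) and exp(-2*x^2) > 0 for every x, so f'(x) = 0 ⇔ 16*x^2 + 4*x - 4 = 0.
  Factor: 16*x^2 + 4*x - 4 = 4*(4*x^2 + x - 1); 4*x^2 + x - 1 = 0 has no rational roots; quadratic formula: x = (-1 ± √17)/8.
  ⇒ x = -sqrt(17)/8 - 1/8 ≈ -0.6404, -1/8 + sqrt(17)/8 ≈ 0.3904

f''(x) = 4*(-16*x^3 - 4*x^2 + 12*x + 1)*exp(-2*x^2)
Second-derivative test at each critical point:
  f''(-0.6404) = -7.2624 < 0 → local maximum
  f''(0.3904) = 12.1593 > 0 → local minimum

Critical points: x = -sqrt(17)/8 - 1/8 ≈ -0.6404 (local maximum); x = -1/8 + sqrt(17)/8 ≈ 0.3904 (local minimum)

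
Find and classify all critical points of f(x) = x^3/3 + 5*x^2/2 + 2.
f'(x) = x*(x + 5)

Solve f'(x) = 0:
  Factor: x^2 + 5*x = x*(x + 5) = 0.
  ⇒ x = -5, 0

f''(x) = 2*x + 5
Second-derivative test at each critical point:
  f''(-5) = -5 < 0 → local maximum
  f''(0) = 5 > 0 → local minimum

Critical points: x = -5 (local maximum); x = 0 (local minimum)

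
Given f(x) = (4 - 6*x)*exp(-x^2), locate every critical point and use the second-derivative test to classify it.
f'(x) = 2*(2*x*(3*x - 2) - 3)*exp(-x^2)

Solve f'(x) = 0:
  f'(x) = (12*x^2 - 8*x - 6)·exp(-x^2) and exp(-x^2) > 0 for every x, so f'(x) = 0 ⇔ 12*x^2 - 8*x - 6 = 0.
  Factor: 12*x^2 - 8*x - 6 = 2*(6*x^2 - 4*x - 3); 6*x^2 - 4*x - 3 = 0 has no rational roots; quadratic formula: x = (4 ± √88)/12.
  ⇒ x = 1/3 - sqrt(22)/6 ≈ -0.4484, 1/3 + sqrt(22)/6 ≈ 1.1151

f''(x) = 4*(2*x^2*(2 - 3*x) + 9*x - 2)*exp(-x^2)
Second-derivative test at each critical point:
  f''(-0.4484) = -15.3444 < 0 → local maximum
  f''(1.1151) = 5.4110 > 0 → local minimum

Critical points: x = 1/3 - sqrt(22)/6 ≈ -0.4484 (local maximum); x = 1/3 + sqrt(22)/6 ≈ 1.1151 (local minimum)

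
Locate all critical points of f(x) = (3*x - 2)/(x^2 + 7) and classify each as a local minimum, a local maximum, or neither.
f'(x) = (-3*x^2 + 4*x + 21)/(x^4 + 14*x^2 + 49)

Solve f'(x) = 0:
  f'(x) = -(3*x^2 - 4*x - 21)/(x^2 + 7)^2; the denominator is positive wherever f is defined, so f'(x) = 0 ⇔ -3*x^2 + 4*x + 21 = 0.
  3*x^2 - 4*x - 21 = 0 has no rational roots; quadratic formula: x = (4 ± √268)/6.
  ⇒ x = 2/3 - sqrt(67)/3 ≈ -2.0618, 2/3 + sqrt(67)/3 ≈ 3.3951

f''(x) = 2*(4*x^2*(3*x - 2) + (2 - 9*x)*(x^2 + 7))/(x^2 + 7)^3
Second-derivative test at each critical point:
  f''(-2.0618) = 0.1293 > 0 → local minimum
  f''(3.3951) = -0.0477 < 0 → local maximum

Critical points: x = 2/3 - sqrt(67)/3 ≈ -2.0618 (local minimum); x = 2/3 + sqrt(67)/3 ≈ 3.3951 (local maximum)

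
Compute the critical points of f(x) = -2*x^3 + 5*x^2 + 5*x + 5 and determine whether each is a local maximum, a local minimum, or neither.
f'(x) = -6*x^2 + 10*x + 5

Solve f'(x) = 0:
  6*x^2 - 10*x - 5 = 0 has no rational roots; quadratic formula: x = (10 ± √220)/12.
  ⇒ x = 5/6 - sqrt(55)/6 ≈ -0.4027, 5/6 + sqrt(55)/6 ≈ 2.0694

f''(x) = 10 - 12*x
Second-derivative test at each critical point:
  f''(-0.4027) = 14.8324 > 0 → local minimum
  f''(2.0694) = -14.8324 < 0 → local maximum

Critical points: x = 5/6 - sqrt(55)/6 ≈ -0.4027 (local minimum); x = 5/6 + sqrt(55)/6 ≈ 2.0694 (local maximum)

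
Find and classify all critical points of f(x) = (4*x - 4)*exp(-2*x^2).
f'(x) = 4*(-4*x*(x - 1) + 1)*exp(-2*x^2)

Solve f'(x) = 0:
  f'(x) = (-16*x^2 + 16*x + 4)·exp(-2*x^2) and exp(-2*x^2) > 0 for every x, so f'(x) = 0 ⇔ -16*x^2 + 16*x + 4 = 0.
  Factor: -16*x^2 + 16*x + 4 = -4*(4*x^2 - 4*x - 1); 4*x^2 - 4*x - 1 = 0 has no rational roots; quadratic formula: x = (4 ± √32)/8.
  ⇒ x = 1/2 - sqrt(2)/2 ≈ -0.2071, 1/2 + sqrt(2)/2 ≈ 1.2071

f''(x) = 16*(4*x^2*(x - 1) - 3*x + 1)*exp(-2*x^2)
Second-derivative test at each critical point:
  f''(-0.2071) = 20.7672 > 0 → local minimum
  f''(1.2071) = -1.2275 < 0 → local maximum

Critical points: x = 1/2 - sqrt(2)/2 ≈ -0.2071 (local minimum); x = 1/2 + sqrt(2)/2 ≈ 1.2071 (local maximum)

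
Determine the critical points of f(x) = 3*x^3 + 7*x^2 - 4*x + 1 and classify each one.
f'(x) = 9*x^2 + 14*x - 4

Solve f'(x) = 0:
  9*x^2 + 14*x - 4 = 0 has no rational roots; quadratic formula: x = (-14 ± √340)/18.
  ⇒ x = -sqrt(85)/9 - 7/9 ≈ -1.8022, -7/9 + sqrt(85)/9 ≈ 0.2466

f''(x) = 18*x + 14
Second-derivative test at each critical point:
  f''(-1.8022) = -18.4391 < 0 → local maximum
  f''(0.2466) = 18.4391 > 0 → local minimum

Critical points: x = -sqrt(85)/9 - 7/9 ≈ -1.8022 (local maximum); x = -7/9 + sqrt(85)/9 ≈ 0.2466 (local minimum)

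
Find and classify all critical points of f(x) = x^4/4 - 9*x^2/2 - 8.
f'(x) = x*(x^2 - 9)

Solve f'(x) = 0:
  Factor: x^3 - 9*x = x*(x - 3)*(x + 3) = 0.
  ⇒ x = -3, 0, 3

f''(x) = 3*x^2 - 9
Second-derivative test at each critical point:
  f''(-3) = 18 > 0 → local minimum
  f''(0) = -9 < 0 → local maximum
  f''(3) = 18 > 0 → local minimum

Critical points: x = -3 (local minimum); x = 0 (local maximum); x = 3 (local minimum)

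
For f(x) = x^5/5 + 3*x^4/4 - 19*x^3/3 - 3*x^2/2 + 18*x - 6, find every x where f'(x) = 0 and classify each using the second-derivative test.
f'(x) = x^4 + 3*x^3 - 19*x^2 - 3*x + 18

Solve f'(x) = 0:
  Factor: x^4 + 3*x^3 - 19*x^2 - 3*x + 18 = (x - 3)*(x - 1)*(x + 1)*(x + 6) = 0.
  ⇒ x = -6, -1, 1, 3

f''(x) = 4*x^3 + 9*x^2 - 38*x - 3
Second-derivative test at each critical point:
  f''(-6) = -315 < 0 → local maximum
  f''(-1) = 40 > 0 → local minimum
  f''(1) = -28 < 0 → local maximum
  f''(3) = 72 > 0 → local minimum

Critical points: x = -6 (local maximum); x = -1 (local minimum); x = 1 (local maximum); x = 3 (local minimum)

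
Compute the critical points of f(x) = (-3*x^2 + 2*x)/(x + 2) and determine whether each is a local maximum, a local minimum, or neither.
f'(x) = (-3*x^2 - 12*x + 4)/(x^2 + 4*x + 4)

Solve f'(x) = 0:
  f'(x) = -(3*x^2 + 12*x - 4)/(x + 2)^2; the denominator is positive wherever f is defined, so f'(x) = 0 ⇔ -3*x^2 - 12*x + 4 = 0.
  3*x^2 + 12*x - 4 = 0 has no rational roots; quadratic formula: x = (-12 ± √192)/6.
  ⇒ x = -4*sqrt(3)/3 - 2 ≈ -4.3094, -2 + 4*sqrt(3)/3 ≈ 0.3094

f''(x) = -32/(x^3 + 6*x^2 + 12*x + 8)
Second-derivative test at each critical point:
  f''(-4.3094) = 2.5981 > 0 → local minimum
  f''(0.3094) = -2.5981 < 0 → local maximum

Critical points: x = -4*sqrt(3)/3 - 2 ≈ -4.3094 (local minimum); x = -2 + 4*sqrt(3)/3 ≈ 0.3094 (local maximum)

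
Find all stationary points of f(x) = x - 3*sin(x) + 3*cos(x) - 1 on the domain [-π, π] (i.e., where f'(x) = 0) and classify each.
f'(x) = -3*sqrt(2)*sin(x + pi/4) + 1

Solve f'(x) = 0 on [-π, π]:
  f'(x) = 0 ⇔ -3*sin(x) - 3*cos(x) = -1. Write the left side as R·cos(x + φ) with R = √((-3)² + 3²) = 3*sqrt(2), cos φ = -sqrt(2)/2, sin φ = sqrt(2)/2; then cos(x + φ) = -sqrt(2)/6. Solve for x and keep the solutions lying in [-π, π].
  ⇒ x = atan((1 - sqrt(17))/(1 + sqrt(17))) ≈ -0.5475, atan((1 + sqrt(17))/(1 - sqrt(17))) + pi ≈ 2.1183

f''(x) = -3*sqrt(2)*cos(x + pi/4)
Second-derivative test at each critical point:
  f''(-0.5475) = -4.1231 < 0 → local maximum
  f''(2.1183) = 4.1231 > 0 → local minimum

Critical points: x = atan((1 - sqrt(17))/(1 + sqrt(17))) ≈ -0.5475 (local maximum); x = atan((1 + sqrt(17))/(1 - sqrt(17))) + pi ≈ 2.1183 (local minimum)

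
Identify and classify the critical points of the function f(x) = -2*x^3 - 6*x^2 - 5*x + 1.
f'(x) = -6*x^2 - 12*x - 5

Solve f'(x) = 0:
  6*x^2 + 12*x + 5 = 0 has no rational roots; quadratic formula: x = (-12 ± √24)/12.
  ⇒ x = -1 - sqrt(6)/6 ≈ -1.4082, -1 + sqrt(6)/6 ≈ -0.5918

f''(x) = -12*x - 12
Second-derivative test at each critical point:
  f''(-1.4082) = 4.8990 > 0 → local minimum
  f''(-0.5918) = -4.8990 < 0 → local maximum

Critical points: x = -1 - sqrt(6)/6 ≈ -1.4082 (local minimum); x = -1 + sqrt(6)/6 ≈ -0.5918 (local maximum)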